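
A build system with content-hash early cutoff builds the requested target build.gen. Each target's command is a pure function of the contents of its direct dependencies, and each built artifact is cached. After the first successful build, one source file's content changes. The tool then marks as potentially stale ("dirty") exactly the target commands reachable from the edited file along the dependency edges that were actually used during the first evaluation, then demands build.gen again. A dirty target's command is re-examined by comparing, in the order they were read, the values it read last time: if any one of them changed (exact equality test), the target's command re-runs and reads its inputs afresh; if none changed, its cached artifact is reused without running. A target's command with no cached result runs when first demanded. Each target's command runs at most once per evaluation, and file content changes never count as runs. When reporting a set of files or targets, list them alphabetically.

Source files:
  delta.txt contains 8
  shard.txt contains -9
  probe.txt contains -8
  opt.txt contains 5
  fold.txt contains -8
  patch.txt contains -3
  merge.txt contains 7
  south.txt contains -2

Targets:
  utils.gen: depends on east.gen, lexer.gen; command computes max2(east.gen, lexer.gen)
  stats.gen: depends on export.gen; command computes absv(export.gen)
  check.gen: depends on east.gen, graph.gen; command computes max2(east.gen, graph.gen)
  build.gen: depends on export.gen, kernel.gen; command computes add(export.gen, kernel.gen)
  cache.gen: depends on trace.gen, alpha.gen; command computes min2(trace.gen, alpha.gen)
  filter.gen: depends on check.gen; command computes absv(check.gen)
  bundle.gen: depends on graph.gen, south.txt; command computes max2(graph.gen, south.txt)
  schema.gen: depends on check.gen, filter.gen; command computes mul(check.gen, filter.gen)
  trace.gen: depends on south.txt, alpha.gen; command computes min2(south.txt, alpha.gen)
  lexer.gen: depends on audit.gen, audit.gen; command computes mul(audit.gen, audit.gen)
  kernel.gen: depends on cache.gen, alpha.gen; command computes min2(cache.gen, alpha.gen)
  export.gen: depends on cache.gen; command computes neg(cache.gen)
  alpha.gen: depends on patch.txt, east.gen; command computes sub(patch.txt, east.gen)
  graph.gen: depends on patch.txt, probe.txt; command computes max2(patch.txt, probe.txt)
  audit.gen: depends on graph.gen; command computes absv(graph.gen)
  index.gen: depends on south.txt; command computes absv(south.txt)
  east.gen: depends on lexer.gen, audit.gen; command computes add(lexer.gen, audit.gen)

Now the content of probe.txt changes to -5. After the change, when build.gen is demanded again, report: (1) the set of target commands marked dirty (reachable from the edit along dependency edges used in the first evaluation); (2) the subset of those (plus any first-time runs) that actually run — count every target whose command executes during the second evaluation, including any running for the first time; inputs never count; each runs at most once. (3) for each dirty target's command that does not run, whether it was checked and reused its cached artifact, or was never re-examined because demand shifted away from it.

First evaluation (everything demanded from the output):
  graph.gen = max2(-3, -8) = -3
  audit.gen = absv(-3) = 3
  lexer.gen = mul(3, 3) = 9
  east.gen = add(9, 3) = 12
  alpha.gen = sub(-3, 12) = -15
  trace.gen = min2(-2, -15) = -15
  cache.gen = min2(-15, -15) = -15
  export.gen = neg(-15) = 15
  kernel.gen = min2(-15, -15) = -15
  build.gen = add(15, -15) = 0

Propagation after the edit:
  graph.gen: runs — probe.txt -8->-5; result -3 (same value as before).
  audit.gen: checked — values it read are unchanged (graph.gen unchanged); reused cached 3 without running.
  lexer.gen: checked — values it read are unchanged (audit.gen unchanged, audit.gen unchanged); reused cached 9 without running.
  east.gen: checked — values it read are unchanged (lexer.gen unchanged, audit.gen unchanged); reused cached 12 without running.
  alpha.gen: checked — values it read are unchanged (patch.txt unchanged, east.gen unchanged); reused cached -15 without running.
  trace.gen: checked — values it read are unchanged (south.txt unchanged, alpha.gen unchanged); reused cached -15 without running.
  cache.gen: checked — values it read are unchanged (trace.gen unchanged, alpha.gen unchanged); reused cached -15 without running.
  export.gen: checked — values it read are unchanged (cache.gen unchanged); reused cached 15 without running.
  kernel.gen: checked — values it read are unchanged (cache.gen unchanged, alpha.gen unchanged); reused cached -15 without running.
  build.gen: checked — values it read are unchanged (export.gen unchanged, kernel.gen unchanged); reused cached 0 without running.

Key observation: the change is absorbed at graph.gen — it re-runs but produces the same value, and the output's value is unchanged.

Marked dirty: alpha.gen, audit.gen, build.gen, cache.gen, east.gen, export.gen, graph.gen, kernel.gen, lexer.gen, trace.gen.
Target commands that run: graph.gen — 1 in total.
Checked but reused from cache: alpha.gen, audit.gen, build.gen, cache.gen, east.gen, export.gen, kernel.gen, lexer.gen, trace.gen.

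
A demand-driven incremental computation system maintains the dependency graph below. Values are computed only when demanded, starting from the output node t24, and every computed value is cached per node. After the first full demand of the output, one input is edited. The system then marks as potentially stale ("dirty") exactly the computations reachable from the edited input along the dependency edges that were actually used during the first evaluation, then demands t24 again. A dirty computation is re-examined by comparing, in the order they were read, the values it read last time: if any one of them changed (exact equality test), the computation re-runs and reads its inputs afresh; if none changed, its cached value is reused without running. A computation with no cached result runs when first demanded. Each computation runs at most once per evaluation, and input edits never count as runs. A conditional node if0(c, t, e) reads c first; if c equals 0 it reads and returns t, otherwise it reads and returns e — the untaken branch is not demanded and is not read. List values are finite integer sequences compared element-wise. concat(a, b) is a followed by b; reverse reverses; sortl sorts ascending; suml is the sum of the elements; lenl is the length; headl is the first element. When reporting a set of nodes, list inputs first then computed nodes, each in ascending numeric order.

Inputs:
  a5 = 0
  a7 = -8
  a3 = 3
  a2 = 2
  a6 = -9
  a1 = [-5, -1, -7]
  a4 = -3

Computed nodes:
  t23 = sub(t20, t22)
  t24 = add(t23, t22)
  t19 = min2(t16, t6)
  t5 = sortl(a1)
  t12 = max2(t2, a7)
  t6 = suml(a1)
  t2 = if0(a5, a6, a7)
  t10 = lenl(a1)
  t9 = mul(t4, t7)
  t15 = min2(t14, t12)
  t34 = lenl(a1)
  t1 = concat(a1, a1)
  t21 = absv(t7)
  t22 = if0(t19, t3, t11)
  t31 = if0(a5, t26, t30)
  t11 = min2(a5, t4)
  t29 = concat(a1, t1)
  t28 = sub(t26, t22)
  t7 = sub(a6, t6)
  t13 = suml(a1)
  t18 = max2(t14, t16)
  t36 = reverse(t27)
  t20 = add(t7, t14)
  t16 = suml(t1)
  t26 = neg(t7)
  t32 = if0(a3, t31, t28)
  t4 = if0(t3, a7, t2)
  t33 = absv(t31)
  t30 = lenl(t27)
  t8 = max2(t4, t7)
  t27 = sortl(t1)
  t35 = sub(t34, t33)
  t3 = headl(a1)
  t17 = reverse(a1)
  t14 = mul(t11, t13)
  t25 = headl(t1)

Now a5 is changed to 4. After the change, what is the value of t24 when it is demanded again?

First evaluation (everything demanded from the output):
  t1 = concat([-5, -1, -7], [-5, -1, -7]) = [-5, -1, -7, -5, -1, -7]
  t2 = if0(a5=0 -> then branch a6) = -9
  t3 = headl([-5, -1, -7]) = -5
  t4 = if0(t3=-5 -> else branch t2) = -9
  t6 = suml([-5, -1, -7]) = -13
  t7 = sub(-9, -13) = 4
  t11 = min2(0, -9) = -9
  t13 = suml([-5, -1, -7]) = -13
  t14 = mul(-9, -13) = 117
  t16 = suml([-5, -1, -7, -5, -1, -7]) = -26
  t19 = min2(-26, -13) = -26
  t20 = add(4, 117) = 121
  t22 = if0(t19=-26 -> else branch t11) = -9
  t23 = sub(121, -9) = 130
  t24 = add(130, -9) = 121

Propagation after the edit:
  t2: runs — a5 0->4; result -8.
  t4: runs — t2 -9->-8; result -8.
  t11: runs — a5 0->4; t4 -9->-8; result -8.
  t14: runs — t11 -9->-8; result 104.
  t20: runs — t14 117->104; result 108.
  t22: runs — t11 -9->-8; result -8.
  t23: runs — t20 121->108; t22 -9->-8; result 116.
  t24: runs — t23 130->116; t22 -9->-8; result 108.

New value of t24: 108.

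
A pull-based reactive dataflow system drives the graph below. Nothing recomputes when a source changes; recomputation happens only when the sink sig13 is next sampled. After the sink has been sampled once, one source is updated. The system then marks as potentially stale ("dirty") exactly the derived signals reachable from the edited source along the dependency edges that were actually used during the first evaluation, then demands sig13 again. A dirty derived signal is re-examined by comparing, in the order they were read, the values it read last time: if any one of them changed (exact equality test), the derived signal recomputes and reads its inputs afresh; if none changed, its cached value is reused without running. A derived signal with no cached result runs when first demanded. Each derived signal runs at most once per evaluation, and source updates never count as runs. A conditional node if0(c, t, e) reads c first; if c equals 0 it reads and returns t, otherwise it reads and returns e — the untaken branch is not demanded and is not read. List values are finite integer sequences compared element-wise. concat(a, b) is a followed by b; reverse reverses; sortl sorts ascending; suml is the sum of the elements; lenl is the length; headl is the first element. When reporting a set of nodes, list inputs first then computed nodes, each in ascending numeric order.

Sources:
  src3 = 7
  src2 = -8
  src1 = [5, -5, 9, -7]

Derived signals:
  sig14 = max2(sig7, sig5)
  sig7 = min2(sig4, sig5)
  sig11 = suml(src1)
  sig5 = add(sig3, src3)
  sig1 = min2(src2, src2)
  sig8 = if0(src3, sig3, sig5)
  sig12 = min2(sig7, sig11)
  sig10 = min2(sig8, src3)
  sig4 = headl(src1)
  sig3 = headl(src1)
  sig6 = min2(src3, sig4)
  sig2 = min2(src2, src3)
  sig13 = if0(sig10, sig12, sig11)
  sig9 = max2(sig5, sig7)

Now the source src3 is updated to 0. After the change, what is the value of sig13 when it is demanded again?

First evaluation (everything demanded from the output):
  sig3 = headl([5, -5, 9, -7]) = 5
  sig5 = add(5, 7) = 12
  sig8 = if0(src3=7 -> else branch sig5) = 12
  sig10 = min2(12, 7) = 7
  sig11 = suml([5, -5, 9, -7]) = 2
  sig13 = if0(sig10=7 -> else branch sig11) = 2

Propagation after the edit:
  sig4: demanded for the first time — runs, produces 5.
  sig5: runs — src3 7->0; result 5.
  sig7: demanded for the first time — runs, produces 5.
  sig8: runs — src3 7->0; sig5 12->5; result 5.
  sig10: runs — sig8 12->5; src3 7->0; result 0.
  sig12: demanded for the first time — runs, produces 2.
  sig13: runs — sig10 7->0; result 2 (same value as before).

Key observation: a condition flipped, so demand reaches new nodes — sig4, sig7, sig12 run for the first time.

New value of sig13: 2.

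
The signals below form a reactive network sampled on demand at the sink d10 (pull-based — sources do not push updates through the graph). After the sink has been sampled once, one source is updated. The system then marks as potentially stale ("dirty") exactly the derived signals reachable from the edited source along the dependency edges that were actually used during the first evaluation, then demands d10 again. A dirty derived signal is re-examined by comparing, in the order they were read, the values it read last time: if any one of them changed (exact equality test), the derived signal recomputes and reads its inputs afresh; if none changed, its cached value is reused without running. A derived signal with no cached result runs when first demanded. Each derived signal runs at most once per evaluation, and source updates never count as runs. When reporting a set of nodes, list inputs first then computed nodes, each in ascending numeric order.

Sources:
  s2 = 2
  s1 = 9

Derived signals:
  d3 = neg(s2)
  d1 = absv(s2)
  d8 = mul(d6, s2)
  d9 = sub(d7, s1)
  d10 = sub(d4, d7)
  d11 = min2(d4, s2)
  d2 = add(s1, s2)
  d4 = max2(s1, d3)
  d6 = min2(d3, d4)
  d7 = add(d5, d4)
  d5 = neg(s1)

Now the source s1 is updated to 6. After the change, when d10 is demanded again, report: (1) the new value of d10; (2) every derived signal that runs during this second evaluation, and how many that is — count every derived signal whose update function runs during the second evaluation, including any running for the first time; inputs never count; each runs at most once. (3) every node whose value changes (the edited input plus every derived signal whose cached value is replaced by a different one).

Initial pass — values computed on the first demand:
  d3 = neg(2) = -2
  d4 = max2(9, -2) = 9
  d5 = neg(9) = -9
  d7 = add(-9, 9) = 0
  d10 = sub(9, 0) = 9

Second demand — change propagation:
  d4: re-runs because s1 9->6; new result 6.
  d5: re-runs because s1 9->6; new result -6.
  d7: re-runs because d5 -9->-6; d4 9->6; new result 0 (unchanged).
  d10: re-runs because d4 9->6; new result 6.

d10 now evaluates to 6.
Run set: d4, d5, d7, d10 (4 run).
Changed values: s1, d4, d5, d10.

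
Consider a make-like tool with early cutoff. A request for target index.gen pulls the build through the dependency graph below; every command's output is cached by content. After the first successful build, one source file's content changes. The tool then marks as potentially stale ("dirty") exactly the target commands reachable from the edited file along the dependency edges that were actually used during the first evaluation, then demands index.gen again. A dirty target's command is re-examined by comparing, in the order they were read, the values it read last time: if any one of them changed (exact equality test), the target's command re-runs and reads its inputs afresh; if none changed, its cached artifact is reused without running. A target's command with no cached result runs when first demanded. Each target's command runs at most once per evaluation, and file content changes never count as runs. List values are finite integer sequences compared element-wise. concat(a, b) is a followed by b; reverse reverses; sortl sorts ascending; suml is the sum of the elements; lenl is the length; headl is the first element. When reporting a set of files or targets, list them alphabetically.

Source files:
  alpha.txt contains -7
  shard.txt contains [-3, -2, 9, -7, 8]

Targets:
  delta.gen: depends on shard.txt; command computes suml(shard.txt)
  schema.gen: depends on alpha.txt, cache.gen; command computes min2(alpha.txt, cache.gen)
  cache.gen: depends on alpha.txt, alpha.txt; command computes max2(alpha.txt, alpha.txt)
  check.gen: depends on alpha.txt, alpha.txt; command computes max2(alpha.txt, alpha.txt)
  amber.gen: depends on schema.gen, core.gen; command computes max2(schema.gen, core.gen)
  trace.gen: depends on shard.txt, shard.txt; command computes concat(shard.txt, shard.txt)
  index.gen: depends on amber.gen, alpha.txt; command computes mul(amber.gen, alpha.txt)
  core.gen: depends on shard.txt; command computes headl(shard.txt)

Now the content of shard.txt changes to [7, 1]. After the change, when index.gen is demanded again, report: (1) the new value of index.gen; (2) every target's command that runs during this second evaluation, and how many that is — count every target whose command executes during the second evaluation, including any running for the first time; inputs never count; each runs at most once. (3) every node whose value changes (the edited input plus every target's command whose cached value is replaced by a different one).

First demand of the output computes:
  cache.gen = max2(-7, -7) = -7
  core.gen = headl([-3, -2, 9, -7, 8]) = -3
  schema.gen = min2(-7, -7) = -7
  amber.gen = max2(-7, -3) = -3
  index.gen = mul(-3, -7) = 21

After the edit, cleaning proceeds:
  core.gen: a read changed (shard.txt [-3, -2, 9, -7, 8]->[7, 1]) — executes, giving 7.
  amber.gen: a read changed (core.gen -3->7) — executes, giving 7.
  index.gen: a read changed (amber.gen -3->7) — executes, giving -49.

Demanding index.gen again yields -49.
3 target commands run: amber.gen, core.gen, index.gen.
The nodes whose values change: amber.gen, core.gen, index.gen, shard.txt.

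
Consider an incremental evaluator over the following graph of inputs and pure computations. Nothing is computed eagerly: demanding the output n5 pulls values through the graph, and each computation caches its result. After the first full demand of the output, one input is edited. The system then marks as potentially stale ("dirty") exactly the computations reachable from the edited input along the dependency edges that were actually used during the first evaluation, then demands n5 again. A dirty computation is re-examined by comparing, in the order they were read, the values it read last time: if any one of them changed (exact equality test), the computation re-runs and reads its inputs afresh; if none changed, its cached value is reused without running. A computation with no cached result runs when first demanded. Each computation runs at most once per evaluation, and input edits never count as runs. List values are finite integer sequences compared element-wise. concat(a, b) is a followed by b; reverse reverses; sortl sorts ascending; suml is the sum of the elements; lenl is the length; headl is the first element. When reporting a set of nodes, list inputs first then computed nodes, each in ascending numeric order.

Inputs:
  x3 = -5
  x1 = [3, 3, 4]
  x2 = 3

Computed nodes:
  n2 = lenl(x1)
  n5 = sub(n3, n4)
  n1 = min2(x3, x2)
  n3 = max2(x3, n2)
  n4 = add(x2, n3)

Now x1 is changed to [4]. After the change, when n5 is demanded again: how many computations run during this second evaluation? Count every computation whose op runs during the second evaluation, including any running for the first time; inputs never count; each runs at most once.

Initial pass — values computed on the first demand:
  n2 = lenl([3, 3, 4]) = 3
  n3 = max2(-5, 3) = 3
  n4 = add(3, 3) = 6
  n5 = sub(3, 6) = -3

Second demand — change propagation:
  n2: re-runs because x1 [3, 3, 4]->[4]; new result 1.
  n3: re-runs because n2 3->1; new result 1.
  n4: re-runs because n3 3->1; new result 4.
  n5: re-runs because n3 3->1; n4 6->4; new result -3 (unchanged).

Run set: n2, n3, n4, n5 (4 run).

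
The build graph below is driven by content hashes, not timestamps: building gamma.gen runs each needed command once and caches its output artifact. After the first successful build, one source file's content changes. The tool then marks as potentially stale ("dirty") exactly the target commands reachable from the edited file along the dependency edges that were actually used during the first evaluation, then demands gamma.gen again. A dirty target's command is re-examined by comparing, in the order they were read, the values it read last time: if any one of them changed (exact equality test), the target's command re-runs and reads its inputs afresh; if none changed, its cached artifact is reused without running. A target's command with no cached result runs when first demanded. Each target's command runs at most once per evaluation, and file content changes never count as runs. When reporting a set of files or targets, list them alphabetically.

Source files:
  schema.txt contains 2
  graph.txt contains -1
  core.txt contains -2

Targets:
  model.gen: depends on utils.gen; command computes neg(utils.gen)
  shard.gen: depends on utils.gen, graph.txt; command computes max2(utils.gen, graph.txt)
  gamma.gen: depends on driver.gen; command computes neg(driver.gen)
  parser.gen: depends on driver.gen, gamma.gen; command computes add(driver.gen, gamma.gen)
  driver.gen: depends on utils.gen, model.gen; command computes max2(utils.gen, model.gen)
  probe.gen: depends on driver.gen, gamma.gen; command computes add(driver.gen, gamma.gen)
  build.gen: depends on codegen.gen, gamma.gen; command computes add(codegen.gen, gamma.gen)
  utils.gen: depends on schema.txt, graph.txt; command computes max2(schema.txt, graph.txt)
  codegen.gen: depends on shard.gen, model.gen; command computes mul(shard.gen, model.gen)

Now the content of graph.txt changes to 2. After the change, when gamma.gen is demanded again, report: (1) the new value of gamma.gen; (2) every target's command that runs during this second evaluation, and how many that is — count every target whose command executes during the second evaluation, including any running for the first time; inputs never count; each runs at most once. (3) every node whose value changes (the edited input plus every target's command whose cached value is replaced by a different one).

Initial pass — values computed on the first demand:
  utils.gen = max2(2, -1) = 2
  model.gen = neg(2) = -2
  driver.gen = max2(2, -2) = 2
  gamma.gen = neg(2) = -2

Second demand — change propagation:
  utils.gen: re-runs because graph.txt -1->2; new result 2 (unchanged).
  model.gen: re-examined; everything it read last time is the same (utils.gen unchanged) — cache -2 kept, no run.
  driver.gen: re-examined; everything it read last time is the same (utils.gen unchanged, model.gen unchanged) — cache 2 kept, no run.
  gamma.gen: re-examined; everything it read last time is the same (driver.gen unchanged) — cache -2 kept, no run.

The important point: utils.gen recomputes to an identical value, and the output ends up unchanged.

gamma.gen now evaluates to -2.
Run set: utils.gen (1 run).
Changed values: graph.txt.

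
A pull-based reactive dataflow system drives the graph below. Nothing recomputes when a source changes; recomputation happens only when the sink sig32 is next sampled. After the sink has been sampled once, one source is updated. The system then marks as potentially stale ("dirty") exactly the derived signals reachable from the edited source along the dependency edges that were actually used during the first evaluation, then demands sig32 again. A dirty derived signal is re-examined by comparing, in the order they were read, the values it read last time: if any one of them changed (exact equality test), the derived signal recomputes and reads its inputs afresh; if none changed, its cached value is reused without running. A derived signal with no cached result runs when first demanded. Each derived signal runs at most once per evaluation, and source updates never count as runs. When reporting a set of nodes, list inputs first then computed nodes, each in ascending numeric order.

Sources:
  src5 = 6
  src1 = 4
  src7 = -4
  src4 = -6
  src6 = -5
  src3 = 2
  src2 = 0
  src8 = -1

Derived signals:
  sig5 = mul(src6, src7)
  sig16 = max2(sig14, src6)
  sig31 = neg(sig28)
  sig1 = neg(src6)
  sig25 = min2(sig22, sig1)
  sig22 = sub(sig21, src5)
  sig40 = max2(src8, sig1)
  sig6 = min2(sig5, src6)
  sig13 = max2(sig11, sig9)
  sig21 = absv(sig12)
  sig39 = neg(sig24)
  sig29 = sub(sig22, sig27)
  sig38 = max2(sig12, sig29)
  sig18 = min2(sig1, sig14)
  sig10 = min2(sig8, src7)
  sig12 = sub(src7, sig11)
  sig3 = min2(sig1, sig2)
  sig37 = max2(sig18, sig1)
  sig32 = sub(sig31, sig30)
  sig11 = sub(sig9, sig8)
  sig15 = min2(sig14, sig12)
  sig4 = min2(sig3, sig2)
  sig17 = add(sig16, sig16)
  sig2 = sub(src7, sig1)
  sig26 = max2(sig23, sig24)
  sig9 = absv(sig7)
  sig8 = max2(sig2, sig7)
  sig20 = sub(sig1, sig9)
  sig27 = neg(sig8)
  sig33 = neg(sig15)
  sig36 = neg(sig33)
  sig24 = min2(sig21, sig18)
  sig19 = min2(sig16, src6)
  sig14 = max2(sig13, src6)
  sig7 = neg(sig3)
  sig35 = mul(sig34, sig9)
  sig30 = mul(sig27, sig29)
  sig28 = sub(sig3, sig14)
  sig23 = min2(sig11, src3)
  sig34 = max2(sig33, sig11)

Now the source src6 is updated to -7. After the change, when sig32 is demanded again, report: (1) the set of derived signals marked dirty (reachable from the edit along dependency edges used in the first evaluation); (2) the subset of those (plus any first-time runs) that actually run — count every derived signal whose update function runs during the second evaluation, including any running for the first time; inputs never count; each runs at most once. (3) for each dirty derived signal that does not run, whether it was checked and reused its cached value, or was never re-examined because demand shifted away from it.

First evaluation (everything demanded from the output):
  sig1 = neg(-5) = 5
  sig2 = sub(-4, 5) = -9
  sig3 = min2(5, -9) = -9
  sig7 = neg(-9) = 9
  sig8 = max2(-9, 9) = 9
  sig9 = absv(9) = 9
  sig11 = sub(9, 9) = 0
  sig12 = sub(-4, 0) = -4
  sig13 = max2(0, 9) = 9
  sig14 = max2(9, -5) = 9
  sig21 = absv(-4) = 4
  sig22 = sub(4, 6) = -2
  sig27 = neg(9) = -9
  sig28 = sub(-9, 9) = -18
  sig29 = sub(-2, -9) = 7
  sig30 = mul(-9, 7) = -63
  sig31 = neg(-18) = 18
  sig32 = sub(18, -63) = 81

Propagation after the edit:
  sig1: runs — src6 -5->-7; result 7.
  sig2: runs — sig1 5->7; result -11.
  sig3: runs — sig1 5->7; sig2 -9->-11; result -11.
  sig7: runs — sig3 -9->-11; result 11.
  sig8: runs — sig2 -9->-11; sig7 9->11; result 11.
  sig9: runs — sig7 9->11; result 11.
  sig11: runs — sig9 9->11; sig8 9->11; result 0 (same value as before).
  sig12: checked — values it read are unchanged (src7 unchanged, sig11 unchanged); reused cached -4 without running.
  sig13: runs — sig9 9->11; result 11.
  sig14: runs — sig13 9->11; src6 -5->-7; result 11.
  sig21: checked — values it read are unchanged (sig12 unchanged); reused cached 4 without running.
  sig22: checked — values it read are unchanged (sig21 unchanged, src5 unchanged); reused cached -2 without running.
  sig27: runs — sig8 9->11; result -11.
  sig28: runs — sig3 -9->-11; sig14 9->11; result -22.
  sig29: runs — sig27 -9->-11; result 9.
  sig30: runs — sig27 -9->-11; sig29 7->9; result -99.
  sig31: runs — sig28 -18->-22; result 22.
  sig32: runs — sig31 18->22; sig30 -63->-99; result 121.

Key observation: the cutoff stops propagation at sig12 — its inputs' values are unchanged, so it reuses its cache.

Marked dirty: sig1, sig2, sig3, sig7, sig8, sig9, sig11, sig12, sig13, sig14, sig21, sig22, sig27, sig28, sig29, sig30, sig31, sig32.
Derived signals that run: sig1, sig2, sig3, sig7, sig8, sig9, sig11, sig13, sig14, sig27, sig28, sig29, sig30, sig31, sig32 — 15 in total.
Checked but reused from cache: sig12, sig21, sig22.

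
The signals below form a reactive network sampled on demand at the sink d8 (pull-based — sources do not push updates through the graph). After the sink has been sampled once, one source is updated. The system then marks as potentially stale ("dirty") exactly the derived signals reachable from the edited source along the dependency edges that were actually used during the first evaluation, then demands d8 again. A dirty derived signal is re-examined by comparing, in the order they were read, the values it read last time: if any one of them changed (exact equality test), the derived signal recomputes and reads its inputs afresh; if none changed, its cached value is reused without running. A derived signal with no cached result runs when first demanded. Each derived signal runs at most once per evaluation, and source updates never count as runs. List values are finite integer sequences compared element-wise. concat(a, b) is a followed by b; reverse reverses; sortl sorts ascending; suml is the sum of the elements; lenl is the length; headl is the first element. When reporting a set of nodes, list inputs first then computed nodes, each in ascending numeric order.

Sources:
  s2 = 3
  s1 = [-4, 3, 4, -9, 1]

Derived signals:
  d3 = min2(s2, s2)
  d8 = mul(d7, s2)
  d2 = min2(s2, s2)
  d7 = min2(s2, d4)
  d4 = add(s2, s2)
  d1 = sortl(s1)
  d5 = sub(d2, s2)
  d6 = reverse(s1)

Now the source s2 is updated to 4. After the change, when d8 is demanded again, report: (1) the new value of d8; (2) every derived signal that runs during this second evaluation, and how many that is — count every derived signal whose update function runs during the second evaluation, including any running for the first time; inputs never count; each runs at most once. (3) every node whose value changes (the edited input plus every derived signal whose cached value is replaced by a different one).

d8 now evaluates to 16.
Run set: d4, d7, d8 (3 run).
Changed values: s2, d4, d7, d8.

Initial pass — values computed on the first demand:
  d4 = add(3, 3) = 6
  d7 = min2(3, 6) = 3
  d8 = mul(3, 3) = 9

Second demand — change propagation:
  d4: re-runs because s2 3->4; s2 3->4; new result 8.
  d7: re-runs because s2 3->4; d4 6->8; new result 4.
  d8: re-runs because d7 3->4; s2 3->4; new result 16.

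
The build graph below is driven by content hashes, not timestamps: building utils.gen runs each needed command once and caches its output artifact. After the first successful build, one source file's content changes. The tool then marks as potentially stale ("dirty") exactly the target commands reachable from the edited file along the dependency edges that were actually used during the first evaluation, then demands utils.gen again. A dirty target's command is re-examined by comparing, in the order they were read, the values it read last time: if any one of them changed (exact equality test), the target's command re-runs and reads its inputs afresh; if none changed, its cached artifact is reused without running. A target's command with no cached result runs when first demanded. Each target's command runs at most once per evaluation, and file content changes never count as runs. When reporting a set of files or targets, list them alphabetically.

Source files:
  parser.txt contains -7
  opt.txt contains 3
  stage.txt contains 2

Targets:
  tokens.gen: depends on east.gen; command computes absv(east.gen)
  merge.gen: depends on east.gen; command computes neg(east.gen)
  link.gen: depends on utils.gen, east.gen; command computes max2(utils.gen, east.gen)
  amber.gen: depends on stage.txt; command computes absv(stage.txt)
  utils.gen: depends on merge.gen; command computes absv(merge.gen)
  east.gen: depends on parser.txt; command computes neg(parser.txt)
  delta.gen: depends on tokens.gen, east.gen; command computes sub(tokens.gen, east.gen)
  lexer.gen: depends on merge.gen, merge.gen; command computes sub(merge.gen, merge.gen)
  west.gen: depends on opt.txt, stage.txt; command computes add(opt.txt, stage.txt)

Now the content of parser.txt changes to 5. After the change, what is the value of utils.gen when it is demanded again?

Initial pass — values computed on the first demand:
  east.gen = neg(-7) = 7
  merge.gen = neg(7) = -7
  utils.gen = absv(-7) = 7

Second demand — change propagation:
  east.gen: re-runs because parser.txt -7->5; new result -5.
  merge.gen: re-runs because east.gen 7->-5; new result 5.
  utils.gen: re-runs because merge.gen -7->5; new result 5.

utils.gen now evaluates to 5.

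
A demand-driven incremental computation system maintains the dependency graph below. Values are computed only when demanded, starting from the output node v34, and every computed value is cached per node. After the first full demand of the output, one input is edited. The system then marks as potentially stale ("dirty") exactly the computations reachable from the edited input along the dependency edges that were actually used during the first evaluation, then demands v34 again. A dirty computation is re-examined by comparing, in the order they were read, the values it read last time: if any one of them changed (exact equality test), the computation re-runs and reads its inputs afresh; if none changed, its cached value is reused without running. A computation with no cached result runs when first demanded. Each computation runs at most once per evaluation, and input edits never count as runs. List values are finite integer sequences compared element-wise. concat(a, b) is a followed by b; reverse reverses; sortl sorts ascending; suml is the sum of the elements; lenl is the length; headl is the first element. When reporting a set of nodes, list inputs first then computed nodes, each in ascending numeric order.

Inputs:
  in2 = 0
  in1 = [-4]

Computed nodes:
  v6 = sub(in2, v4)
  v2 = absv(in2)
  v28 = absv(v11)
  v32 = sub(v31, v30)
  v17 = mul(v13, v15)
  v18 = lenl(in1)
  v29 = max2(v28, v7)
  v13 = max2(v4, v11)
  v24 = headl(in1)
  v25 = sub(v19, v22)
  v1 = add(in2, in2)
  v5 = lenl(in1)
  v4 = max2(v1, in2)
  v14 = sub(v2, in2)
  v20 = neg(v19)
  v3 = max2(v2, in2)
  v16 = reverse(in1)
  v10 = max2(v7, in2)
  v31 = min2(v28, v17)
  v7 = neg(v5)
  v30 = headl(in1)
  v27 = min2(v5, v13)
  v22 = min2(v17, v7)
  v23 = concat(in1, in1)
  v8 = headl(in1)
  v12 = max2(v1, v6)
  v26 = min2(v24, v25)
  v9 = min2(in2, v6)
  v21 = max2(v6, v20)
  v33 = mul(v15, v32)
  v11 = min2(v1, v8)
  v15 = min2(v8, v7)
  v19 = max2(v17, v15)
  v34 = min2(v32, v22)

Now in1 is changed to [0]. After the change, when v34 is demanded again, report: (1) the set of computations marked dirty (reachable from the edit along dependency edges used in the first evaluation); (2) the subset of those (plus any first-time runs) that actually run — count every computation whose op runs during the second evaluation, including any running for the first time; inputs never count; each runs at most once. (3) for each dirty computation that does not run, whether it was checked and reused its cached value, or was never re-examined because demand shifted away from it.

Marked dirty: v5, v7, v8, v11, v13, v15, v17, v22, v28, v30, v31, v32, v34.
Computations that run: v5, v8, v11, v13, v15, v17, v28, v30, v31, v32, v34 — 11 in total.
Checked but reused from cache: v7, v22.
Key observation: the cutoff stops propagation at v7 — its inputs' values are unchanged, so it reuses its cache.

First evaluation (everything demanded from the output):
  v1 = add(0, 0) = 0
  v4 = max2(0, 0) = 0
  v5 = lenl([-4]) = 1
  v7 = neg(1) = -1
  v8 = headl([-4]) = -4
  v11 = min2(0, -4) = -4
  v13 = max2(0, -4) = 0
  v15 = min2(-4, -1) = -4
  v17 = mul(0, -4) = 0
  v22 = min2(0, -1) = -1
  v28 = absv(-4) = 4
  v30 = headl([-4]) = -4
  v31 = min2(4, 0) = 0
  v32 = sub(0, -4) = 4
  v34 = min2(4, -1) = -1

Propagation after the edit:
  v5: runs — in1 [-4]->[0]; result 1 (same value as before).
  v7: checked — values it read are unchanged (v5 unchanged); reused cached -1 without running.
  v8: runs — in1 [-4]->[0]; result 0.
  v11: runs — v8 -4->0; result 0.
  v13: runs — v11 -4->0; result 0 (same value as before).
  v15: runs — v8 -4->0; result -1.
  v17: runs — v15 -4->-1; result 0 (same value as before).
  v22: checked — values it read are unchanged (v17 unchanged, v7 unchanged); reused cached -1 without running.
  v28: runs — v11 -4->0; result 0.
  v30: runs — in1 [-4]->[0]; result 0.
  v31: runs — v28 4->0; result 0 (same value as before).
  v32: runs — v30 -4->0; result 0.
  v34: runs — v32 4->0; result -1 (same value as before).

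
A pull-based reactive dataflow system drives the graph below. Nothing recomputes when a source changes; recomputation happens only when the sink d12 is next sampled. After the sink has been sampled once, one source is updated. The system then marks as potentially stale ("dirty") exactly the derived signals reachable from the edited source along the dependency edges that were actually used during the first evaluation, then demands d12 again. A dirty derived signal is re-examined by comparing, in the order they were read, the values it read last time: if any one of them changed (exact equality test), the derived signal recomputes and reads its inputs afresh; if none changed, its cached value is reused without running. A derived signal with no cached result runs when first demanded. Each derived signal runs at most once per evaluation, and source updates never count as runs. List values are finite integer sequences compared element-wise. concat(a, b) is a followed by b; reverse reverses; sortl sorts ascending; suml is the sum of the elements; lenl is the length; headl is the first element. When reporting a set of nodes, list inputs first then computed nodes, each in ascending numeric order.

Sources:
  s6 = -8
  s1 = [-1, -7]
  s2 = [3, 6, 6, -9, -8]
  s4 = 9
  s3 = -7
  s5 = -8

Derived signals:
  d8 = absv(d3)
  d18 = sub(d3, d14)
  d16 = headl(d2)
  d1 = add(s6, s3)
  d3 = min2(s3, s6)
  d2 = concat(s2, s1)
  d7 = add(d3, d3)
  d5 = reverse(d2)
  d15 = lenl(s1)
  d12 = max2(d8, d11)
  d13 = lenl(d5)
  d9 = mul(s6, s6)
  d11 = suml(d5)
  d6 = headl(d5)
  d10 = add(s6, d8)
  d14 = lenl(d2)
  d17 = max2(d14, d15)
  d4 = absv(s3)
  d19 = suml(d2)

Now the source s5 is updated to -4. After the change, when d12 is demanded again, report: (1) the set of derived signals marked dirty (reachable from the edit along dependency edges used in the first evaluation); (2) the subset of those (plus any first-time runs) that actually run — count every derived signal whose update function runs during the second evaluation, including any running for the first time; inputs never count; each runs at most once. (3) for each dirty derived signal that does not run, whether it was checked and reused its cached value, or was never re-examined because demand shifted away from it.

First evaluation (everything demanded from the output):
  d2 = concat([3, 6, 6, -9, -8], [-1, -7]) = [3, 6, 6, -9, -8, -1, -7]
  d3 = min2(-7, -8) = -8
  d5 = reverse([3, 6, 6, -9, -8, -1, -7]) = [-7, -1, -8, -9, 6, 6, 3]
  d8 = absv(-8) = 8
  d11 = suml([-7, -1, -8, -9, 6, 6, 3]) = -10
  d12 = max2(8, -10) = 8

Propagation after the edit:
  s5 feeds no computation that the output demands — nothing is marked dirty and nothing runs.

Key observation: s5 is never demanded by the output, so the edit triggers no recomputation at all.

Marked dirty: none.
Derived signals that run: none — 0 in total.
Every dirty derived signal ran.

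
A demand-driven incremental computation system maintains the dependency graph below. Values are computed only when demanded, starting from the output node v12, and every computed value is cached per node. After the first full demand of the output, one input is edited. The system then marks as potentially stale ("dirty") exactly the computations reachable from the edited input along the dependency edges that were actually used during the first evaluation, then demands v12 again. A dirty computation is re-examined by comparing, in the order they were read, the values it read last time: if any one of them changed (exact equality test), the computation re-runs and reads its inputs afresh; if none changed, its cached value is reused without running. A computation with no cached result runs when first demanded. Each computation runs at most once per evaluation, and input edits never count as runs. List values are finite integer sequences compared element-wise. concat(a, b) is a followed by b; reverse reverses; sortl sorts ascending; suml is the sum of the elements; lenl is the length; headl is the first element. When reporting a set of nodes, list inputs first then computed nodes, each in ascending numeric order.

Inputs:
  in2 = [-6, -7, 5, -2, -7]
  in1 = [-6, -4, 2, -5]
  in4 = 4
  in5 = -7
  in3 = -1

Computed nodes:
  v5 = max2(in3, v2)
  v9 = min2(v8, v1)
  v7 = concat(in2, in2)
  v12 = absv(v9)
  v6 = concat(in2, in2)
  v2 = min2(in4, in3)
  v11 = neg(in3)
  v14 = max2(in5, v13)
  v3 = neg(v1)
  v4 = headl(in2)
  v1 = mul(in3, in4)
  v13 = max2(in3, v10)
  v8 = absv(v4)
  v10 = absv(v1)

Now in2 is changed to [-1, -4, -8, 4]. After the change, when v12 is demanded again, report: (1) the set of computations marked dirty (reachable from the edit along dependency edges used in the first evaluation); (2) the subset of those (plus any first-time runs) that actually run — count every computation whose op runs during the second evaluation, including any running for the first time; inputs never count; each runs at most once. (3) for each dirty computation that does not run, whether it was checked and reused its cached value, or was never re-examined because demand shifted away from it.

First evaluation (everything demanded from the output):
  v1 = mul(-1, 4) = -4
  v4 = headl([-6, -7, 5, -2, -7]) = -6
  v8 = absv(-6) = 6
  v9 = min2(6, -4) = -4
  v12 = absv(-4) = 4

Propagation after the edit:
  v4: runs — in2 [-6, -7, 5, -2, -7]->[-1, -4, -8, 4]; result -1.
  v8: runs — v4 -6->-1; result 1.
  v9: runs — v8 6->1; result -4 (same value as before).
  v12: checked — values it read are unchanged (v9 unchanged); reused cached 4 without running.

Key observation: the change is absorbed at v9 — it re-runs but produces the same value, and the output's value is unchanged.

Marked dirty: v4, v8, v9, v12.
Computations that run: v4, v8, v9 — 3 in total.
Checked but reused from cache: v12.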